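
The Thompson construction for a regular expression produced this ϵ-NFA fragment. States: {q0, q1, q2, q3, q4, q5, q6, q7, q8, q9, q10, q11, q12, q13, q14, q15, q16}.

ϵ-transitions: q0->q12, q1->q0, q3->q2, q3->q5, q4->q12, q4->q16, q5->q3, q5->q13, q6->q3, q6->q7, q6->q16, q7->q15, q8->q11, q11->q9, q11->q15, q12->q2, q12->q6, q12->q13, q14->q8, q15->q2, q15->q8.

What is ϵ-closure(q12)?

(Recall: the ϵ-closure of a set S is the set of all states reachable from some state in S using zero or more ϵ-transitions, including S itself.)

Start with {q12}.
From q12 via ϵ: add q2, q6, q13.
From q6 via ϵ: add q3, q7, q16.
From q3 via ϵ: add q5.
From q7 via ϵ: add q15.
From q15 via ϵ: add q8.
From q8 via ϵ: add q11.
From q11 via ϵ: add q9.
No new states can be added; the closed set is {q2, q3, q5, q6, q7, q8, q9, q11, q12, q13, q15, q16}.

{q2, q3, q5, q6, q7, q8, q9, q11, q12, q13, q15, q16}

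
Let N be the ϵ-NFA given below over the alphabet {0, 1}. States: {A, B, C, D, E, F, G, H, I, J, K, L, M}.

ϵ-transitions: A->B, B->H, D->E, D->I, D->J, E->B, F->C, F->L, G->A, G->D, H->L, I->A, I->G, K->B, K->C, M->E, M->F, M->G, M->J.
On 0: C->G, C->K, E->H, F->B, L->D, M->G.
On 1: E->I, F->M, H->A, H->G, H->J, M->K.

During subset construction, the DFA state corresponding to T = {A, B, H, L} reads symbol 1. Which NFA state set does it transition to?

{A, B, D, E, G, H, I, J, L}

H on 1 → {A, G, J}.
No 1-transition from A, B, L.
Union after reading 1: {A, G, J}.
Now take the ϵ-closure:
From A via ϵ: add B.
From G via ϵ: add D.
From B via ϵ: add H.
From D via ϵ: add E, I.
From H via ϵ: add L.
No new states can be added; the closed set is {A, B, D, E, G, H, I, J, L}.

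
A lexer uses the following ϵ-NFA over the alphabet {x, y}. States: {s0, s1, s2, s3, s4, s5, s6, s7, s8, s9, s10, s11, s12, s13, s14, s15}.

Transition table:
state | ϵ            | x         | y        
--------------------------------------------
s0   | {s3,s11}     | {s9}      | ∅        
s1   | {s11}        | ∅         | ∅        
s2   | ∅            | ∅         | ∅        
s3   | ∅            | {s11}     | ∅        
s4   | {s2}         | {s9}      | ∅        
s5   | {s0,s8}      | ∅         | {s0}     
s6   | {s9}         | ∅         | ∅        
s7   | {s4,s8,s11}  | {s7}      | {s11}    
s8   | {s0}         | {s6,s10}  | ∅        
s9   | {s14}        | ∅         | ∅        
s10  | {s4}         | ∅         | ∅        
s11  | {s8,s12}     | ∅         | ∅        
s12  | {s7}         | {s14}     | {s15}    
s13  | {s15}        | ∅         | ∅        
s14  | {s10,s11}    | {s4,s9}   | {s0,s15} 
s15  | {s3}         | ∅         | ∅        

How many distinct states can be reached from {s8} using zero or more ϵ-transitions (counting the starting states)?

8

Start with {s8}.
From s8 via ϵ: add s0.
From s0 via ϵ: add s3, s11.
From s11 via ϵ: add s12.
From s12 via ϵ: add s7.
From s7 via ϵ: add s4.
From s4 via ϵ: add s2.
ϵ-closure = {s0, s2, s3, s4, s7, s8, s11, s12}, which has 8 states.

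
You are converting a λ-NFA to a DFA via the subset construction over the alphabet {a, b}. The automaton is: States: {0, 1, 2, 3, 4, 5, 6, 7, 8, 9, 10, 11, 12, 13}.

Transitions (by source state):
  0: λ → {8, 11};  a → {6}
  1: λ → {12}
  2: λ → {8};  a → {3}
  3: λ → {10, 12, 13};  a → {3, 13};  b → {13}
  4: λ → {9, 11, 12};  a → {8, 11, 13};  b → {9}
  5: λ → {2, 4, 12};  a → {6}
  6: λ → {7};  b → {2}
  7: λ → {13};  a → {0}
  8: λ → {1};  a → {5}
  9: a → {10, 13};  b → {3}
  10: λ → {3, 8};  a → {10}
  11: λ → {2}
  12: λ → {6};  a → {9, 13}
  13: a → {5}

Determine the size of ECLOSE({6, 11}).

Start with {6, 11}.
From 6 via λ: add 7.
From 11 via λ: add 2.
From 2 via λ: add 8.
From 7 via λ: add 13.
From 8 via λ: add 1.
From 1 via λ: add 12.
λ-closure = {1, 2, 6, 7, 8, 11, 12, 13}, which has 8 states.

8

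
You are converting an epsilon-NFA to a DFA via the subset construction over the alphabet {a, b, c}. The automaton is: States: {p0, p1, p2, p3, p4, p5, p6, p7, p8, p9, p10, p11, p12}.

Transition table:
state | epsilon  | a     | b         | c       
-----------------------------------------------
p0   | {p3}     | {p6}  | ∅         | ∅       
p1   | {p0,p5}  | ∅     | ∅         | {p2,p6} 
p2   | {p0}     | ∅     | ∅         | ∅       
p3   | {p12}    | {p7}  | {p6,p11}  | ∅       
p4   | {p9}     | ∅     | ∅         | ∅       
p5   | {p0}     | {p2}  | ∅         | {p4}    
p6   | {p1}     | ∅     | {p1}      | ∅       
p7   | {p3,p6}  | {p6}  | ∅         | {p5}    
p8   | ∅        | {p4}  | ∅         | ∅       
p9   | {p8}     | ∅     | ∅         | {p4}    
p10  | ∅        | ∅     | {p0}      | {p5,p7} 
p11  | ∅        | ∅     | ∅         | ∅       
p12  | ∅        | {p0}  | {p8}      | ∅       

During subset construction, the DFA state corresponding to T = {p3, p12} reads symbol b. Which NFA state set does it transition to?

p3 on b → {p6, p11}.
p12 on b → {p8}.
Union after reading b: {p6, p8, p11}.
Now take the epsilon-closure:
From p6 via epsilon: add p1.
From p1 via epsilon: add p0, p5.
From p0 via epsilon: add p3.
From p3 via epsilon: add p12.
No new states can be added; the closed set is {p0, p1, p3, p5, p6, p8, p11, p12}.

{p0, p1, p3, p5, p6, p8, p11, p12}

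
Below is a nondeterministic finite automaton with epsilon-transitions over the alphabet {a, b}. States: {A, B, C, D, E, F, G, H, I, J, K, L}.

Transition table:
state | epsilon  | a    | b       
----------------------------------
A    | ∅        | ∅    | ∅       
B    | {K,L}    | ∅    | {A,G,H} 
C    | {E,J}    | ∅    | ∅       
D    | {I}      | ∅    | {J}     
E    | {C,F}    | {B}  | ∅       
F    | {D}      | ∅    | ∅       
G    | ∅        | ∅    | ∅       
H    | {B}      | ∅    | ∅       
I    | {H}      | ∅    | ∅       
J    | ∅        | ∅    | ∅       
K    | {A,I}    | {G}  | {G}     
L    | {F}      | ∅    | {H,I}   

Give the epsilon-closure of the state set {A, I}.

Start with {A, I}.
From I via epsilon: add H.
From H via epsilon: add B.
From B via epsilon: add K, L.
From L via epsilon: add F.
From F via epsilon: add D.
No new states can be added; the closed set is {A, B, D, F, H, I, K, L}.

{A, B, D, F, H, I, K, L}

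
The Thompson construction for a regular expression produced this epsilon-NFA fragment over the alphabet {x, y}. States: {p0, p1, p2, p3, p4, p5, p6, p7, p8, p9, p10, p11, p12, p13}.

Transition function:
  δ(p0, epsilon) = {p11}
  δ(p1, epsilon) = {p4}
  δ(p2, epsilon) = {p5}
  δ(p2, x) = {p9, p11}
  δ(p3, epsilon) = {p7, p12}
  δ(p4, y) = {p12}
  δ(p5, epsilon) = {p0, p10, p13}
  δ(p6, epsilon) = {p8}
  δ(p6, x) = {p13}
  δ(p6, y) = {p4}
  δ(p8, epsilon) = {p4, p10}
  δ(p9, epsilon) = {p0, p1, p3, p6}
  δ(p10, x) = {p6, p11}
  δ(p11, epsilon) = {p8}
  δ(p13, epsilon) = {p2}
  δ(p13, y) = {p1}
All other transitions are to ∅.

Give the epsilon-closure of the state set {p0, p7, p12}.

{p0, p4, p7, p8, p10, p11, p12}

Start with {p0, p7, p12}.
From p0 via epsilon: add p11.
From p11 via epsilon: add p8.
From p8 via epsilon: add p4, p10.
No new states can be added; the closed set is {p0, p4, p7, p8, p10, p11, p12}.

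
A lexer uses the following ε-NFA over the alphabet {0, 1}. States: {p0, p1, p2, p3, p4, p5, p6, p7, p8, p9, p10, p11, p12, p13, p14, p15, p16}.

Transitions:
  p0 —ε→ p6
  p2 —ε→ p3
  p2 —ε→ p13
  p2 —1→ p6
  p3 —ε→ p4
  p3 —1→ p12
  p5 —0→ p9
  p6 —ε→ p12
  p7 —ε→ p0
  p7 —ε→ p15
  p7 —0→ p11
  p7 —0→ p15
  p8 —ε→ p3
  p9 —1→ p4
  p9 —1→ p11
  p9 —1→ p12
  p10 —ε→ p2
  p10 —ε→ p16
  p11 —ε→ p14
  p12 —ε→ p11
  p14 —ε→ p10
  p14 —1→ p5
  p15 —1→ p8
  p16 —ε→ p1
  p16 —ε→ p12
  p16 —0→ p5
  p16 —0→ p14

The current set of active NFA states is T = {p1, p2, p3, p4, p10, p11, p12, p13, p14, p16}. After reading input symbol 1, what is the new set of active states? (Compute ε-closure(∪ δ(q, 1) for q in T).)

{p1, p2, p3, p4, p5, p6, p10, p11, p12, p13, p14, p16}

p2 on 1 → {p6}.
p3 on 1 → {p12}.
p14 on 1 → {p5}.
No 1-transition from p1, p4, p10, p11, p12, p13, p16.
Union after reading 1: {p5, p6, p12}.
Now take the ε-closure:
From p12 via ε: add p11.
From p11 via ε: add p14.
From p14 via ε: add p10.
From p10 via ε: add p2, p16.
From p2 via ε: add p3, p13.
From p16 via ε: add p1.
From p3 via ε: add p4.
No new states can be added; the closed set is {p1, p2, p3, p4, p5, p6, p10, p11, p12, p13, p14, p16}.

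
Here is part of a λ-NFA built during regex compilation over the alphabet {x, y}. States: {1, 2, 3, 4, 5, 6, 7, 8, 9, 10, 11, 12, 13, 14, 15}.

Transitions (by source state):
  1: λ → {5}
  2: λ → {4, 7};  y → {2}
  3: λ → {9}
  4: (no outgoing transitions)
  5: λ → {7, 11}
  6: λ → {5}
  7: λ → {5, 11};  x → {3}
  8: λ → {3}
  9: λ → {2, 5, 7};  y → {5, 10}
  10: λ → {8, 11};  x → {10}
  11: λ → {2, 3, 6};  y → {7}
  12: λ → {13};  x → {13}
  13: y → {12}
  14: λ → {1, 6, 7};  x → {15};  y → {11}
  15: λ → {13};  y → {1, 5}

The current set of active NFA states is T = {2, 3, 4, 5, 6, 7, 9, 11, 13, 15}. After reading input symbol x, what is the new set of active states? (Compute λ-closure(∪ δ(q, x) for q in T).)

{2, 3, 4, 5, 6, 7, 9, 11}

7 on x → {3}.
No x-transition from 2, 3, 4, 5, 6, 9, 11, 13, 15.
Union after reading x: {3}.
Now take the λ-closure:
From 3 via λ: add 9.
From 9 via λ: add 2, 5, 7.
From 2 via λ: add 4.
From 5 via λ: add 11.
From 11 via λ: add 6.
No new states can be added; the closed set is {2, 3, 4, 5, 6, 7, 9, 11}.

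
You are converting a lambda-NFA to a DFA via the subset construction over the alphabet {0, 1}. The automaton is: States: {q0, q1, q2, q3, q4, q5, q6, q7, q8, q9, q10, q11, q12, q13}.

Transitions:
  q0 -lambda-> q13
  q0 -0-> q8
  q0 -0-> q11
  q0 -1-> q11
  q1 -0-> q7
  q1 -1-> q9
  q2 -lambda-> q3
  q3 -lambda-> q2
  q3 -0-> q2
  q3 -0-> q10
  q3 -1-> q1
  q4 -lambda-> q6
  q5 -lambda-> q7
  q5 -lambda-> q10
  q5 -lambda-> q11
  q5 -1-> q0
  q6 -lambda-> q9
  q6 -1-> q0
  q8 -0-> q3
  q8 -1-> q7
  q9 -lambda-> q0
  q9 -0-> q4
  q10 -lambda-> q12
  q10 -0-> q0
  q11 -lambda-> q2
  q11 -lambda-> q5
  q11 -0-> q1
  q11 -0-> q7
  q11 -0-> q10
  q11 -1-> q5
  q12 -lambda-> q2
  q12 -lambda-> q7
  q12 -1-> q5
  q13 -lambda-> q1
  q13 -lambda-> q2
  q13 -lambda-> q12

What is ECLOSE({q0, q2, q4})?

Start with {q0, q2, q4}.
From q0 via lambda: add q13.
From q2 via lambda: add q3.
From q4 via lambda: add q6.
From q6 via lambda: add q9.
From q13 via lambda: add q1, q12.
From q12 via lambda: add q7.
No new states can be added; the closed set is {q0, q1, q2, q3, q4, q6, q7, q9, q12, q13}.

{q0, q1, q2, q3, q4, q6, q7, q9, q12, q13}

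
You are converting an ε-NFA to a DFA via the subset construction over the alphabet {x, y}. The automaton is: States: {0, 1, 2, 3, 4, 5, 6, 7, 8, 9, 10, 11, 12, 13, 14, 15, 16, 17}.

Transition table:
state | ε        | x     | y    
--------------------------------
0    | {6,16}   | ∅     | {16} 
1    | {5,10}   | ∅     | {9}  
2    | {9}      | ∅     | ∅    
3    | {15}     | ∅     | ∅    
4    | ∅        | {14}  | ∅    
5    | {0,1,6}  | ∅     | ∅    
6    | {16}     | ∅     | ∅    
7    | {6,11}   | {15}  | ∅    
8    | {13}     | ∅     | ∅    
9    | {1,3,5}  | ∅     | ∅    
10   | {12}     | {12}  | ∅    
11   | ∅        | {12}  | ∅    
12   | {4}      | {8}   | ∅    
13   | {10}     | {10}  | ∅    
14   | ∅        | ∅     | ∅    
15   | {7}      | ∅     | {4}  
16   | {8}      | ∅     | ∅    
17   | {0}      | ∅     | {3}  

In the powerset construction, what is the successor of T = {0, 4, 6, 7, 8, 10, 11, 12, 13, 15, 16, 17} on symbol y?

{3, 4, 6, 7, 8, 10, 11, 12, 13, 15, 16}

0 on y → {16}.
15 on y → {4}.
17 on y → {3}.
No y-transition from 4, 6, 7, 8, 10, 11, 12, 13, 16.
Union after reading y: {3, 4, 16}.
Now take the ε-closure:
From 3 via ε: add 15.
From 16 via ε: add 8.
From 8 via ε: add 13.
From 15 via ε: add 7.
From 7 via ε: add 6, 11.
From 13 via ε: add 10.
From 10 via ε: add 12.
No new states can be added; the closed set is {3, 4, 6, 7, 8, 10, 11, 12, 13, 15, 16}.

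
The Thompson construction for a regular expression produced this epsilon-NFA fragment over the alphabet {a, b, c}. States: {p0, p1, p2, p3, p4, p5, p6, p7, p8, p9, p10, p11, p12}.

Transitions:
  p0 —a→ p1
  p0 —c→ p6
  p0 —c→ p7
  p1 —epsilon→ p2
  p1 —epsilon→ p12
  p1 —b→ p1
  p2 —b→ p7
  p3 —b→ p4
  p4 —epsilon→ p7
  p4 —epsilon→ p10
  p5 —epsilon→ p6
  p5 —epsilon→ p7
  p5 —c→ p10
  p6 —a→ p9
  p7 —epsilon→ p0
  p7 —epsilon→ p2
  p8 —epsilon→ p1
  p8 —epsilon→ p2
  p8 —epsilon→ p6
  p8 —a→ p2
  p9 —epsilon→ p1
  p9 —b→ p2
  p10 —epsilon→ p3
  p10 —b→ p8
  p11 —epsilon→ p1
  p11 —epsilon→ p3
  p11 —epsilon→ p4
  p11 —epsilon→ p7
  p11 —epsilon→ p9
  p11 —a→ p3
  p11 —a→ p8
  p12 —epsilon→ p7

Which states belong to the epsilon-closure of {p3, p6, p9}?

Start with {p3, p6, p9}.
From p9 via epsilon: add p1.
From p1 via epsilon: add p2, p12.
From p12 via epsilon: add p7.
From p7 via epsilon: add p0.
No new states can be added; the closed set is {p0, p1, p2, p3, p6, p7, p9, p12}.

{p0, p1, p2, p3, p6, p7, p9, p12}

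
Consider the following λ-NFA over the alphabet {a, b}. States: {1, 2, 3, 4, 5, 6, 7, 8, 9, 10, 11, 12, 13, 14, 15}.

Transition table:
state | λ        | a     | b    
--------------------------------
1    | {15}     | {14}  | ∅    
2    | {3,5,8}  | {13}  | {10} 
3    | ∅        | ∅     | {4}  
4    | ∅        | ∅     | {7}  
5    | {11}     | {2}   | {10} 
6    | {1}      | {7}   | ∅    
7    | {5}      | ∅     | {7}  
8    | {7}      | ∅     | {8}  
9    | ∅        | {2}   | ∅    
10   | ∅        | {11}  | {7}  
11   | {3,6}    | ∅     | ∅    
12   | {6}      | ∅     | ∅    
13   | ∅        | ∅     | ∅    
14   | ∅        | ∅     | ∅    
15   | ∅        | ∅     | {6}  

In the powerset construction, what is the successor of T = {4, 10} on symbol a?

10 on a → {11}.
No a-transition from 4.
Union after reading a: {11}.
Now take the λ-closure:
From 11 via λ: add 3, 6.
From 6 via λ: add 1.
From 1 via λ: add 15.
No new states can be added; the closed set is {1, 3, 6, 11, 15}.

{1, 3, 6, 11, 15}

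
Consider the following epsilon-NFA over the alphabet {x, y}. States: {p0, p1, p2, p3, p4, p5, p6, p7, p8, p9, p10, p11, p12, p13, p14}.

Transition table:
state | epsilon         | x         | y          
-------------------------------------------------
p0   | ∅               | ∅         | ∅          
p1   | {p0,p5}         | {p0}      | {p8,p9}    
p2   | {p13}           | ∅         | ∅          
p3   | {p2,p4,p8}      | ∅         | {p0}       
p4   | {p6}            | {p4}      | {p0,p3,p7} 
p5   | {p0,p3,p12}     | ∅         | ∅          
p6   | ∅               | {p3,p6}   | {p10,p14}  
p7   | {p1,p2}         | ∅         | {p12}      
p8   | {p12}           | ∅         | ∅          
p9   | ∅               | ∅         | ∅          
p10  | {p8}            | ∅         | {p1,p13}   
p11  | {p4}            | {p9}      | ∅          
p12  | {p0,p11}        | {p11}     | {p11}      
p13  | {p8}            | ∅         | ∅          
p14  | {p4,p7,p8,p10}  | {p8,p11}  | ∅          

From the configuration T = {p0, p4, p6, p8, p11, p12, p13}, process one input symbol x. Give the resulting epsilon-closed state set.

{p0, p2, p3, p4, p6, p8, p9, p11, p12, p13}

p4 on x → {p4}.
p6 on x → {p3, p6}.
p11 on x → {p9}.
p12 on x → {p11}.
No x-transition from p0, p8, p13.
Union after reading x: {p3, p4, p6, p9, p11}.
Now take the epsilon-closure:
From p3 via epsilon: add p2, p8.
From p2 via epsilon: add p13.
From p8 via epsilon: add p12.
From p12 via epsilon: add p0.
No new states can be added; the closed set is {p0, p2, p3, p4, p6, p8, p9, p11, p12, p13}.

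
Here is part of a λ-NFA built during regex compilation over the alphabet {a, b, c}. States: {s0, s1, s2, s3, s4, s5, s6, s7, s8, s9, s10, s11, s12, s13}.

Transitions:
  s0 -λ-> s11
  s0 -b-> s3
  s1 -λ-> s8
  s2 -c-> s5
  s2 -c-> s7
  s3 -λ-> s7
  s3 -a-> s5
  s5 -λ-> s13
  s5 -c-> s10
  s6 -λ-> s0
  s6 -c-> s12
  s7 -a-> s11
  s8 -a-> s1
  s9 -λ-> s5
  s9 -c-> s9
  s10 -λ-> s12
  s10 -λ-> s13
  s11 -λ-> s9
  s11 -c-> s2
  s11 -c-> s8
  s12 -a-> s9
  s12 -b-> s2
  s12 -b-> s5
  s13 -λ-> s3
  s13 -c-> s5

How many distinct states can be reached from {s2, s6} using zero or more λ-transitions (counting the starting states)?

9

Start with {s2, s6}.
From s6 via λ: add s0.
From s0 via λ: add s11.
From s11 via λ: add s9.
From s9 via λ: add s5.
From s5 via λ: add s13.
From s13 via λ: add s3.
From s3 via λ: add s7.
λ-closure = {s0, s2, s3, s5, s6, s7, s9, s11, s13}, which has 9 states.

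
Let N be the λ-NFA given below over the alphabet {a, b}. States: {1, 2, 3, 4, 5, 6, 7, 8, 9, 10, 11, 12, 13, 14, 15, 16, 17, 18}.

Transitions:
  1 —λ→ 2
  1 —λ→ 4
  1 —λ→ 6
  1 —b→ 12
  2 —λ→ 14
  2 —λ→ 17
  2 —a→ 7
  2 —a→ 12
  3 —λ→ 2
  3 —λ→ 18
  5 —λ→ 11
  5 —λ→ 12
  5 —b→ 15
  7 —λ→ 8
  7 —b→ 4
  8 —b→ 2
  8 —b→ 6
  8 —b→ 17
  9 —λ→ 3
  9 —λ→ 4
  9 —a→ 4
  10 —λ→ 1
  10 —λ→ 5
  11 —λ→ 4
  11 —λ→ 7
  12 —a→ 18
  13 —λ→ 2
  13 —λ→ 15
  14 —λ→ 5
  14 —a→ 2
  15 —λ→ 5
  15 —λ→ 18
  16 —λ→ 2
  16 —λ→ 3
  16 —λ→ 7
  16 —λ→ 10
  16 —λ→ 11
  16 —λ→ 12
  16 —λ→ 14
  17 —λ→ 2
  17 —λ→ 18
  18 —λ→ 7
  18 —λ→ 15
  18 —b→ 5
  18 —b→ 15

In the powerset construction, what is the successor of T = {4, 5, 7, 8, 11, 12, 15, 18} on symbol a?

12 on a → {18}.
No a-transition from 4, 5, 7, 8, 11, 15, 18.
Union after reading a: {18}.
Now take the λ-closure:
From 18 via λ: add 7, 15.
From 7 via λ: add 8.
From 15 via λ: add 5.
From 5 via λ: add 11, 12.
From 11 via λ: add 4.
No new states can be added; the closed set is {4, 5, 7, 8, 11, 12, 15, 18}.

{4, 5, 7, 8, 11, 12, 15, 18}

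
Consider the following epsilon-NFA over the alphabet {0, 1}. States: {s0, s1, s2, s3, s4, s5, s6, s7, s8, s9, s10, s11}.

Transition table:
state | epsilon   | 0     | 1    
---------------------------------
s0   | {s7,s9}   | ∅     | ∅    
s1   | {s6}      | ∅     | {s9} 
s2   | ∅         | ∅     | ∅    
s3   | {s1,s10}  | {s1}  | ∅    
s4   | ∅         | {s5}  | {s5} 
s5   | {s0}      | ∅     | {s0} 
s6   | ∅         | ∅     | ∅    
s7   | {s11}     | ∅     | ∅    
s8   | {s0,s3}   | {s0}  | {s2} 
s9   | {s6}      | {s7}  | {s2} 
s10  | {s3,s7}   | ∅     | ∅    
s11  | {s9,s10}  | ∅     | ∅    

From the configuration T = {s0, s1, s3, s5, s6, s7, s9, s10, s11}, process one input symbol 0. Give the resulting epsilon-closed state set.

s3 on 0 → {s1}.
s9 on 0 → {s7}.
No 0-transition from s0, s1, s5, s6, s7, s10, s11.
Union after reading 0: {s1, s7}.
Now take the epsilon-closure:
From s1 via epsilon: add s6.
From s7 via epsilon: add s11.
From s11 via epsilon: add s9, s10.
From s10 via epsilon: add s3.
No new states can be added; the closed set is {s1, s3, s6, s7, s9, s10, s11}.

{s1, s3, s6, s7, s9, s10, s11}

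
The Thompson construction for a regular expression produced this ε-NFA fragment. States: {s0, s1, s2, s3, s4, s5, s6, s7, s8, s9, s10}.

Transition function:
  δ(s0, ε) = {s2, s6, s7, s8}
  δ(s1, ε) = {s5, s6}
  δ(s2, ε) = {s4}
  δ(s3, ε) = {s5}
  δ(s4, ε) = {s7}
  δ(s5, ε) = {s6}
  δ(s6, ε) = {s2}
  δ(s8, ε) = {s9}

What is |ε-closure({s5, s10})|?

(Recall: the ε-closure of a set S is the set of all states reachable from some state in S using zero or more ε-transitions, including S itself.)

Start with {s5, s10}.
From s5 via ε: add s6.
From s6 via ε: add s2.
From s2 via ε: add s4.
From s4 via ε: add s7.
ε-closure = {s2, s4, s5, s6, s7, s10}, which has 6 states.

6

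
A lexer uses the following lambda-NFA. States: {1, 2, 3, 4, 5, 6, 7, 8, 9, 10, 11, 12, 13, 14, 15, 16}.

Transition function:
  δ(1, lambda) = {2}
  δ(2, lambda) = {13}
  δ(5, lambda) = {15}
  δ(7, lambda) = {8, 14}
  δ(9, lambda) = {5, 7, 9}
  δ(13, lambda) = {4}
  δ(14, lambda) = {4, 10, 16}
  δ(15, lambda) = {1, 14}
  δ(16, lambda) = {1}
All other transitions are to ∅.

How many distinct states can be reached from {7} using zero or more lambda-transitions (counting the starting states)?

Start with {7}.
From 7 via lambda: add 8, 14.
From 14 via lambda: add 4, 10, 16.
From 16 via lambda: add 1.
From 1 via lambda: add 2.
From 2 via lambda: add 13.
lambda-closure = {1, 2, 4, 7, 8, 10, 13, 14, 16}, which has 9 states.

9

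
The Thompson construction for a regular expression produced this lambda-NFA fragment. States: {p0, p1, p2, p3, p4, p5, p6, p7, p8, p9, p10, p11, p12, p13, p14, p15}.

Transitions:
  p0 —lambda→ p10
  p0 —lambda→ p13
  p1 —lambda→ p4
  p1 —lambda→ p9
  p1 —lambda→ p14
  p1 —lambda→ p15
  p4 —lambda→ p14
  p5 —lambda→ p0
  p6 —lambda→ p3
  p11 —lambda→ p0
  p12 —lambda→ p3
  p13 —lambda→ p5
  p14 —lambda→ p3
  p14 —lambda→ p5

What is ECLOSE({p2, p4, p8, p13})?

{p0, p2, p3, p4, p5, p8, p10, p13, p14}

Start with {p2, p4, p8, p13}.
From p4 via lambda: add p14.
From p13 via lambda: add p5.
From p5 via lambda: add p0.
From p14 via lambda: add p3.
From p0 via lambda: add p10.
No new states can be added; the closed set is {p0, p2, p3, p4, p5, p8, p10, p13, p14}.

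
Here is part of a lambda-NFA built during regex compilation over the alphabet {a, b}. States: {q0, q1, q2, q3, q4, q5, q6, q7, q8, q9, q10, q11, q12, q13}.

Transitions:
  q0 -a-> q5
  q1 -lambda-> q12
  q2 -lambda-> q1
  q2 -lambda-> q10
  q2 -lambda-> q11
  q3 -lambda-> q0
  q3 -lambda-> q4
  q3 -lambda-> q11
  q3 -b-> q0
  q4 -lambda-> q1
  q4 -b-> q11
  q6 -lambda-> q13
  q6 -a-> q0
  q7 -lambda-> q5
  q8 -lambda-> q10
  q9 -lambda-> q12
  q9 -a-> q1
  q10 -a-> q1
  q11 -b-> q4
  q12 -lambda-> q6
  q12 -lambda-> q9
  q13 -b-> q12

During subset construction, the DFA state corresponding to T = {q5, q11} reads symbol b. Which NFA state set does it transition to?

q11 on b → {q4}.
No b-transition from q5.
Union after reading b: {q4}.
Now take the lambda-closure:
From q4 via lambda: add q1.
From q1 via lambda: add q12.
From q12 via lambda: add q6, q9.
From q6 via lambda: add q13.
No new states can be added; the closed set is {q1, q4, q6, q9, q12, q13}.

{q1, q4, q6, q9, q12, q13}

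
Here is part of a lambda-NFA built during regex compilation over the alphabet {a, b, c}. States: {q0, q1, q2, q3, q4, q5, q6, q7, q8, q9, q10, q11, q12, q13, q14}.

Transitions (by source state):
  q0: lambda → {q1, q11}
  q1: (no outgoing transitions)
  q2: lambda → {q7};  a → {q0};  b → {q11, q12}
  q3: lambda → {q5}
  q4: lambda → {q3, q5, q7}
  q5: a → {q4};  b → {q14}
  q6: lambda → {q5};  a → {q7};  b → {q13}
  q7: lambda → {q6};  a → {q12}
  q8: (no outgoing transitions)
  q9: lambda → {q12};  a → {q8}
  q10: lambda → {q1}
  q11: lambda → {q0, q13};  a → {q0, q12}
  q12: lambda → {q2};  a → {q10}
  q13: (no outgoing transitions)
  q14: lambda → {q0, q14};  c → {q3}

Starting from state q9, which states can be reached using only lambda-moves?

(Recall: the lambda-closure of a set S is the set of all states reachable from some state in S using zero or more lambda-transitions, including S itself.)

{q2, q5, q6, q7, q9, q12}

Start with {q9}.
From q9 via lambda: add q12.
From q12 via lambda: add q2.
From q2 via lambda: add q7.
From q7 via lambda: add q6.
From q6 via lambda: add q5.
No new states can be added; the closed set is {q2, q5, q6, q7, q9, q12}.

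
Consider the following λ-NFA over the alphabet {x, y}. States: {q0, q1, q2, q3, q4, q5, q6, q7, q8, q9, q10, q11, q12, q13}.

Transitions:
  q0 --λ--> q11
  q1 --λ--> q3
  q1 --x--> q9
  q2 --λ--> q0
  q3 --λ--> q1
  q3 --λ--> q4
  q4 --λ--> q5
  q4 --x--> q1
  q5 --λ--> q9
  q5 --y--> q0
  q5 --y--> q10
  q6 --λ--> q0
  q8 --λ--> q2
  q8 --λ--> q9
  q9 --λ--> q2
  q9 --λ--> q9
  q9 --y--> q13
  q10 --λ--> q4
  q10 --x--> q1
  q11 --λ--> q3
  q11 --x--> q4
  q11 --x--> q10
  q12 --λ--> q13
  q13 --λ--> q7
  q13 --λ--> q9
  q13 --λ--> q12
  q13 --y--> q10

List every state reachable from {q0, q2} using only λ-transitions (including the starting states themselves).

Start with {q0, q2}.
From q0 via λ: add q11.
From q11 via λ: add q3.
From q3 via λ: add q1, q4.
From q4 via λ: add q5.
From q5 via λ: add q9.
No new states can be added; the closed set is {q0, q1, q2, q3, q4, q5, q9, q11}.

{q0, q1, q2, q3, q4, q5, q9, q11}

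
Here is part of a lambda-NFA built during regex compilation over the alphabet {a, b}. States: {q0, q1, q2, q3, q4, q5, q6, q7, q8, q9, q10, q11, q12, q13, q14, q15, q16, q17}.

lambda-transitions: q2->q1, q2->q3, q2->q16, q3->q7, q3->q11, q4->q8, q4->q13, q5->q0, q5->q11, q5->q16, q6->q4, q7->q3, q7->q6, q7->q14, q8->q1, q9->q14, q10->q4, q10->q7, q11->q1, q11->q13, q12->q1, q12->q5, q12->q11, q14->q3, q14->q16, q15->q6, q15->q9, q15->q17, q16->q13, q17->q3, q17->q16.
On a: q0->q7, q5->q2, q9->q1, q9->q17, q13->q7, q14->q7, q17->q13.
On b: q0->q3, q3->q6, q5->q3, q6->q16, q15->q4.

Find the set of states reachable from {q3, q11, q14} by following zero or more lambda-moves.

Start with {q3, q11, q14}.
From q3 via lambda: add q7.
From q11 via lambda: add q1, q13.
From q14 via lambda: add q16.
From q7 via lambda: add q6.
From q6 via lambda: add q4.
From q4 via lambda: add q8.
No new states can be added; the closed set is {q1, q3, q4, q6, q7, q8, q11, q13, q14, q16}.

{q1, q3, q4, q6, q7, q8, q11, q13, q14, q16}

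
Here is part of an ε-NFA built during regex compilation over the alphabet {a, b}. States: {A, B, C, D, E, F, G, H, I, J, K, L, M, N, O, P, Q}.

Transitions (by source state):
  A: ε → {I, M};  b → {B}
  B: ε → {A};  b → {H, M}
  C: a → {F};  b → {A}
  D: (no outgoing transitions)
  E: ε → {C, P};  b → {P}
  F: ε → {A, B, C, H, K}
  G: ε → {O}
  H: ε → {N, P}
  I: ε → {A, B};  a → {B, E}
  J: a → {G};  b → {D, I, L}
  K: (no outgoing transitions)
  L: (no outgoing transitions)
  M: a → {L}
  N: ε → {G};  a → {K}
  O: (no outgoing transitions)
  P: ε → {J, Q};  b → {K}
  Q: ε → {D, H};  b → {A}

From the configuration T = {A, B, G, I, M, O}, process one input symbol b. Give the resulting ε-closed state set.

{A, B, D, G, H, I, J, M, N, O, P, Q}

A on b → {B}.
B on b → {H, M}.
No b-transition from G, I, M, O.
Union after reading b: {B, H, M}.
Now take the ε-closure:
From B via ε: add A.
From H via ε: add N, P.
From A via ε: add I.
From N via ε: add G.
From P via ε: add J, Q.
From G via ε: add O.
From Q via ε: add D.
No new states can be added; the closed set is {A, B, D, G, H, I, J, M, N, O, P, Q}.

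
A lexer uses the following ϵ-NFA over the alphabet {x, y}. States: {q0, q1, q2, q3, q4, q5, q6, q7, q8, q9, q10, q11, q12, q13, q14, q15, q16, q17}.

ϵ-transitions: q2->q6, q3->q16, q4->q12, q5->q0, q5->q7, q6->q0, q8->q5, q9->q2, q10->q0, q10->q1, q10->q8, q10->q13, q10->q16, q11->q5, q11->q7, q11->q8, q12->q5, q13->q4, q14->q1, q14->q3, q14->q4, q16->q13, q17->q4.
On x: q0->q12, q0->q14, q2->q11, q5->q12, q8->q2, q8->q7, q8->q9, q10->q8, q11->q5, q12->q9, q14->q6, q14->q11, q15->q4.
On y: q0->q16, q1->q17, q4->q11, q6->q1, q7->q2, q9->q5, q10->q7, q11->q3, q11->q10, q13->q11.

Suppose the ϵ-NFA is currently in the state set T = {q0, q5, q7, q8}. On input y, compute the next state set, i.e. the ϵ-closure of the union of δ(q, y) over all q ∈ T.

q0 on y → {q16}.
q7 on y → {q2}.
No y-transition from q5, q8.
Union after reading y: {q2, q16}.
Now take the ϵ-closure:
From q2 via ϵ: add q6.
From q16 via ϵ: add q13.
From q6 via ϵ: add q0.
From q13 via ϵ: add q4.
From q4 via ϵ: add q12.
From q12 via ϵ: add q5.
From q5 via ϵ: add q7.
No new states can be added; the closed set is {q0, q2, q4, q5, q6, q7, q12, q13, q16}.

{q0, q2, q4, q5, q6, q7, q12, q13, q16}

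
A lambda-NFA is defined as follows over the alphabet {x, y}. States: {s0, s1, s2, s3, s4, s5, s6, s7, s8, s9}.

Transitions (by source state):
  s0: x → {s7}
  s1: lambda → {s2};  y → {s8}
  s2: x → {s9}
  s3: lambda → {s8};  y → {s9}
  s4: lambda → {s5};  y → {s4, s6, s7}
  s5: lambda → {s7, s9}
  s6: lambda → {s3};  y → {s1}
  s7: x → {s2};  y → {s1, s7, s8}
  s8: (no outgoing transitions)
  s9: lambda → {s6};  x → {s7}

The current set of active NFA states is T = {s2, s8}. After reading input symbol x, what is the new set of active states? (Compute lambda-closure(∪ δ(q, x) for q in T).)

s2 on x → {s9}.
No x-transition from s8.
Union after reading x: {s9}.
Now take the lambda-closure:
From s9 via lambda: add s6.
From s6 via lambda: add s3.
From s3 via lambda: add s8.
No new states can be added; the closed set is {s3, s6, s8, s9}.

{s3, s6, s8, s9}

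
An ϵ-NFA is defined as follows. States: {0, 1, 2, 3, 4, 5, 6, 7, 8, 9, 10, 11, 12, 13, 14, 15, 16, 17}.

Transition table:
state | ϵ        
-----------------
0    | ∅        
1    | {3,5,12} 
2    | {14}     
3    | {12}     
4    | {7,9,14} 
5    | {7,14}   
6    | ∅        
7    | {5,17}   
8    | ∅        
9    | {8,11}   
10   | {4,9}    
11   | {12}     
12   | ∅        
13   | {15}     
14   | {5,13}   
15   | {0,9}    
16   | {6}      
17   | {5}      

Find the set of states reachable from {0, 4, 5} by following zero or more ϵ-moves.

{0, 4, 5, 7, 8, 9, 11, 12, 13, 14, 15, 17}

Start with {0, 4, 5}.
From 4 via ϵ: add 7, 9, 14.
From 7 via ϵ: add 17.
From 9 via ϵ: add 8, 11.
From 14 via ϵ: add 13.
From 11 via ϵ: add 12.
From 13 via ϵ: add 15.
No new states can be added; the closed set is {0, 4, 5, 7, 8, 9, 11, 12, 13, 14, 15, 17}.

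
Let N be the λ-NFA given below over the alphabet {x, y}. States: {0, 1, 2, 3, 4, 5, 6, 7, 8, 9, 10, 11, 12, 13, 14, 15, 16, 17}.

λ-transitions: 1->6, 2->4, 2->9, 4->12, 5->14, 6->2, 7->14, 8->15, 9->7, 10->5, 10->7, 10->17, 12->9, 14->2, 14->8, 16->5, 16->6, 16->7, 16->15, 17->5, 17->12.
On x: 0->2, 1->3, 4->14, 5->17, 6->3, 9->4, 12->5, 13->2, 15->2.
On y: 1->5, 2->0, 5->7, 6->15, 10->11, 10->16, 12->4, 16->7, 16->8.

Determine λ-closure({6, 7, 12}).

{2, 4, 6, 7, 8, 9, 12, 14, 15}

Start with {6, 7, 12}.
From 6 via λ: add 2.
From 7 via λ: add 14.
From 12 via λ: add 9.
From 2 via λ: add 4.
From 14 via λ: add 8.
From 8 via λ: add 15.
No new states can be added; the closed set is {2, 4, 6, 7, 8, 9, 12, 14, 15}.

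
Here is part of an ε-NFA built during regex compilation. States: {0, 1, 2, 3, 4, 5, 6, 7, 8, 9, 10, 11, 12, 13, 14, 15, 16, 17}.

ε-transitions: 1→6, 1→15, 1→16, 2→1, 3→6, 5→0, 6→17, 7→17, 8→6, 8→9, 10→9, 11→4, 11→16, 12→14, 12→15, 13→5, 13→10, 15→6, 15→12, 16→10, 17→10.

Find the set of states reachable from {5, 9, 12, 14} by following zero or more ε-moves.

Start with {5, 9, 12, 14}.
From 5 via ε: add 0.
From 12 via ε: add 15.
From 15 via ε: add 6.
From 6 via ε: add 17.
From 17 via ε: add 10.
No new states can be added; the closed set is {0, 5, 6, 9, 10, 12, 14, 15, 17}.

{0, 5, 6, 9, 10, 12, 14, 15, 17}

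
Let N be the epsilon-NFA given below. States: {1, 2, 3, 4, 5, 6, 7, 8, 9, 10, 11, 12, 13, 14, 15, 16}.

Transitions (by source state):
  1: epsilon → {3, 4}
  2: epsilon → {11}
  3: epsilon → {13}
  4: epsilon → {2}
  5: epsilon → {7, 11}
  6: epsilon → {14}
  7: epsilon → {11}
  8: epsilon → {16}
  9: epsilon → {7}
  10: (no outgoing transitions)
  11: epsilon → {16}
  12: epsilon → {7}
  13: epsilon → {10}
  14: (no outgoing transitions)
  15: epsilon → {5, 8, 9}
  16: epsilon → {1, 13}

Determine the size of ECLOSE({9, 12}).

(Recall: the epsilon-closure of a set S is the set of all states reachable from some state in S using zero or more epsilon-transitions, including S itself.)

Start with {9, 12}.
From 9 via epsilon: add 7.
From 7 via epsilon: add 11.
From 11 via epsilon: add 16.
From 16 via epsilon: add 1, 13.
From 1 via epsilon: add 3, 4.
From 13 via epsilon: add 10.
From 4 via epsilon: add 2.
epsilon-closure = {1, 2, 3, 4, 7, 9, 10, 11, 12, 13, 16}, which has 11 states.

11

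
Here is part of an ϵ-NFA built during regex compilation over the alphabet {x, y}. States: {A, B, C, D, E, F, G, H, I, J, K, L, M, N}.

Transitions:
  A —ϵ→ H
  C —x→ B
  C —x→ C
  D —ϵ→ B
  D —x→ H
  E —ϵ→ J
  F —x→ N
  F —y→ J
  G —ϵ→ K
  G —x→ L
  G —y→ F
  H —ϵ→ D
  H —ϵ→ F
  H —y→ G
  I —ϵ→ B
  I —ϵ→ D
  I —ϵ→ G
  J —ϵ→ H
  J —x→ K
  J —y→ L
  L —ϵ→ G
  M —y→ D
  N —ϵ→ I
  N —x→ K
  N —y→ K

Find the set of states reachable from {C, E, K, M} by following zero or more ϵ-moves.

Start with {C, E, K, M}.
From E via ϵ: add J.
From J via ϵ: add H.
From H via ϵ: add D, F.
From D via ϵ: add B.
No new states can be added; the closed set is {B, C, D, E, F, H, J, K, M}.

{B, C, D, E, F, H, J, K, M}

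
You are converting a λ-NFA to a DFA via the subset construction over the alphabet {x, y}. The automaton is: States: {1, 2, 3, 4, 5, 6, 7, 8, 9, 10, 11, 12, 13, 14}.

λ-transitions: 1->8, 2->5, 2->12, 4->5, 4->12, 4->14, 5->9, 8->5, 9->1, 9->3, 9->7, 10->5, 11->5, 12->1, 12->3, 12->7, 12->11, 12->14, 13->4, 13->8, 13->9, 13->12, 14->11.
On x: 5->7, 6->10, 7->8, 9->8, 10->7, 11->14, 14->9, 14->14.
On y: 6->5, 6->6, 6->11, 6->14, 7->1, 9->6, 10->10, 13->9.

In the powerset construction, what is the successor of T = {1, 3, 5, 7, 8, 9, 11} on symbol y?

7 on y → {1}.
9 on y → {6}.
No y-transition from 1, 3, 5, 8, 11.
Union after reading y: {1, 6}.
Now take the λ-closure:
From 1 via λ: add 8.
From 8 via λ: add 5.
From 5 via λ: add 9.
From 9 via λ: add 3, 7.
No new states can be added; the closed set is {1, 3, 5, 6, 7, 8, 9}.

{1, 3, 5, 6, 7, 8, 9}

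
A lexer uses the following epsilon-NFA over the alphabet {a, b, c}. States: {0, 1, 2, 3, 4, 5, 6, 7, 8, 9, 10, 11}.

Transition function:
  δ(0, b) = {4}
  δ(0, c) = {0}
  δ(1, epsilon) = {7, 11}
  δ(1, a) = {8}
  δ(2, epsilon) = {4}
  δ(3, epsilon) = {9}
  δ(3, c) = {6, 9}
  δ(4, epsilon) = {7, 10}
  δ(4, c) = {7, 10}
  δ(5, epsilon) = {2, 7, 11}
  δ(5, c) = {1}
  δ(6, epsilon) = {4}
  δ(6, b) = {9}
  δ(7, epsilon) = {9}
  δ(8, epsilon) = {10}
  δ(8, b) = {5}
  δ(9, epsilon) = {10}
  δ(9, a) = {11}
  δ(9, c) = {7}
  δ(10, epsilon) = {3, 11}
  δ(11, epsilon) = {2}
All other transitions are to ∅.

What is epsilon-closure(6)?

Start with {6}.
From 6 via epsilon: add 4.
From 4 via epsilon: add 7, 10.
From 7 via epsilon: add 9.
From 10 via epsilon: add 3, 11.
From 11 via epsilon: add 2.
No new states can be added; the closed set is {2, 3, 4, 6, 7, 9, 10, 11}.

{2, 3, 4, 6, 7, 9, 10, 11}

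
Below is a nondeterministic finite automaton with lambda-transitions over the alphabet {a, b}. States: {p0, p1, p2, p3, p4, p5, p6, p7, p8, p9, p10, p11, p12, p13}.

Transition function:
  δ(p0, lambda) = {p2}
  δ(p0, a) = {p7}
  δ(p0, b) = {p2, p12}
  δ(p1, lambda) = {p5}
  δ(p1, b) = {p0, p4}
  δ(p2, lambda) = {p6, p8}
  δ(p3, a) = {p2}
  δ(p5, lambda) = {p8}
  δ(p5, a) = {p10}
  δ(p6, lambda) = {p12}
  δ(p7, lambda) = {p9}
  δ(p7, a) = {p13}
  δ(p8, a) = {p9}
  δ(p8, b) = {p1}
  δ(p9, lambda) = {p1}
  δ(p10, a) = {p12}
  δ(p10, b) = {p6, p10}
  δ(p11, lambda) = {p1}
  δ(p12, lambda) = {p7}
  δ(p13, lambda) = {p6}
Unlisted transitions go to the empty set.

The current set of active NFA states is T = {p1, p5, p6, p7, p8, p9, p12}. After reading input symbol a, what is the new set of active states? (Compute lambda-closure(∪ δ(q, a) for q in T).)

p5 on a → {p10}.
p7 on a → {p13}.
p8 on a → {p9}.
No a-transition from p1, p6, p9, p12.
Union after reading a: {p9, p10, p13}.
Now take the lambda-closure:
From p9 via lambda: add p1.
From p13 via lambda: add p6.
From p1 via lambda: add p5.
From p6 via lambda: add p12.
From p5 via lambda: add p8.
From p12 via lambda: add p7.
No new states can be added; the closed set is {p1, p5, p6, p7, p8, p9, p10, p12, p13}.

{p1, p5, p6, p7, p8, p9, p10, p12, p13}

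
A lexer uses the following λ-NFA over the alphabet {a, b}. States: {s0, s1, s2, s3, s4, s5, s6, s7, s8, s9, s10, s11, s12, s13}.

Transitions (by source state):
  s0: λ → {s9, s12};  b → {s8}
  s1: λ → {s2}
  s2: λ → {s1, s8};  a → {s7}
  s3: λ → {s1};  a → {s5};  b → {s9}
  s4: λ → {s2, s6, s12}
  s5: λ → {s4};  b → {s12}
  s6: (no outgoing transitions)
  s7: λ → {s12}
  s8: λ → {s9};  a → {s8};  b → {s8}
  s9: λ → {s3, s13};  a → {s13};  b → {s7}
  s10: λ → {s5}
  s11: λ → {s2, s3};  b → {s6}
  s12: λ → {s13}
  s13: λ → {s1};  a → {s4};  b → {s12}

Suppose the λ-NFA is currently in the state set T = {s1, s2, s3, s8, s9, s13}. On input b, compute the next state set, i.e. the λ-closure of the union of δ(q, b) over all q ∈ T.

s3 on b → {s9}.
s8 on b → {s8}.
s9 on b → {s7}.
s13 on b → {s12}.
No b-transition from s1, s2.
Union after reading b: {s7, s8, s9, s12}.
Now take the λ-closure:
From s9 via λ: add s3, s13.
From s3 via λ: add s1.
From s1 via λ: add s2.
No new states can be added; the closed set is {s1, s2, s3, s7, s8, s9, s12, s13}.

{s1, s2, s3, s7, s8, s9, s12, s13}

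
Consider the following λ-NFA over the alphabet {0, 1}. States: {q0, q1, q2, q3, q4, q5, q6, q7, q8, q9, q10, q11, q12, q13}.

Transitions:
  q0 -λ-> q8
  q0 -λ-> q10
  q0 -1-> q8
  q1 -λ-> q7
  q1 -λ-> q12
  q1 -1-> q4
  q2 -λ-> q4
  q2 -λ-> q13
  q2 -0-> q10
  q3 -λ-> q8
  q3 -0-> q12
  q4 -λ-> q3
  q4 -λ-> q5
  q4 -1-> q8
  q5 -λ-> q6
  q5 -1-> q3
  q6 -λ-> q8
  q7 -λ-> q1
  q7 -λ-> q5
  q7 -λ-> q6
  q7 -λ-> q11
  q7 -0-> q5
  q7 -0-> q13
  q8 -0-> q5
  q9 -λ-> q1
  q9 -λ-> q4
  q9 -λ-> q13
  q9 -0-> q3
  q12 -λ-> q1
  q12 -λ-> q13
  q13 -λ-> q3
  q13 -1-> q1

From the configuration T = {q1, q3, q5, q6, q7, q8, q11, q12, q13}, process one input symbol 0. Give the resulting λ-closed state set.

q3 on 0 → {q12}.
q7 on 0 → {q5, q13}.
q8 on 0 → {q5}.
No 0-transition from q1, q5, q6, q11, q12, q13.
Union after reading 0: {q5, q12, q13}.
Now take the λ-closure:
From q5 via λ: add q6.
From q12 via λ: add q1.
From q13 via λ: add q3.
From q1 via λ: add q7.
From q3 via λ: add q8.
From q7 via λ: add q11.
No new states can be added; the closed set is {q1, q3, q5, q6, q7, q8, q11, q12, q13}.

{q1, q3, q5, q6, q7, q8, q11, q12, q13}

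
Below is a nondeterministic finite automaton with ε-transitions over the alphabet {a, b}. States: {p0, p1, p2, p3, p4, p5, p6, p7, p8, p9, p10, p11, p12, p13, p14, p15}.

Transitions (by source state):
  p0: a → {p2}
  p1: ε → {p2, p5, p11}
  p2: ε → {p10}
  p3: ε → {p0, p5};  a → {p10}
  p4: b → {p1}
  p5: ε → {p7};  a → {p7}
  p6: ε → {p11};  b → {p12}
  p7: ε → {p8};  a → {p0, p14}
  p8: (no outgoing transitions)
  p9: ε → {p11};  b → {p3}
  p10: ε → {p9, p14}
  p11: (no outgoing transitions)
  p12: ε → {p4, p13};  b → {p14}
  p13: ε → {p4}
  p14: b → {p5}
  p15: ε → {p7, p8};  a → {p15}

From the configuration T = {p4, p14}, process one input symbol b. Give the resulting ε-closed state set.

{p1, p2, p5, p7, p8, p9, p10, p11, p14}

p4 on b → {p1}.
p14 on b → {p5}.
Union after reading b: {p1, p5}.
Now take the ε-closure:
From p1 via ε: add p2, p11.
From p5 via ε: add p7.
From p2 via ε: add p10.
From p7 via ε: add p8.
From p10 via ε: add p9, p14.
No new states can be added; the closed set is {p1, p2, p5, p7, p8, p9, p10, p11, p14}.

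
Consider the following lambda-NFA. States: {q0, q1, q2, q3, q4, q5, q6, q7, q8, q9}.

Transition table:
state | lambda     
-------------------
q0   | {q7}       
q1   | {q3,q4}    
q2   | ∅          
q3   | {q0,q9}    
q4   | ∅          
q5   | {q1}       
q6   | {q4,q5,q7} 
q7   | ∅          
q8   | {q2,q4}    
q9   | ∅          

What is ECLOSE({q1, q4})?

Start with {q1, q4}.
From q1 via lambda: add q3.
From q3 via lambda: add q0, q9.
From q0 via lambda: add q7.
No new states can be added; the closed set is {q0, q1, q3, q4, q7, q9}.

{q0, q1, q3, q4, q7, q9}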